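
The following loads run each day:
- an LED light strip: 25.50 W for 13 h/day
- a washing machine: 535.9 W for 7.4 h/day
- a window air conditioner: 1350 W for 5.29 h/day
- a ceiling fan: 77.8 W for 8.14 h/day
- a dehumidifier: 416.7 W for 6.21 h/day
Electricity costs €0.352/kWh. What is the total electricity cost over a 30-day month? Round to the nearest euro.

€155

LED light strip: 25.50 W × 13 h × 30 d = 9,945 Wh = 9.945 kWh
washing machine: 535.9 W × 7.4 h × 30 d = 118,970 Wh = 119 kWh
window air conditioner: 1350 W × 5.29 h × 30 d = 214,245 Wh = 214.2 kWh
ceiling fan: 77.8 W × 8.14 h × 30 d = 18,999 Wh = 19 kWh
dehumidifier: 416.7 W × 6.21 h × 30 d = 77,631 Wh = 77.63 kWh
Total energy = 9.945 + 119 + 214.2 + 19 + 77.63 = 439.8 kWh
Cost = 439.8 kWh × €0.352 = €154.81 ≈ €155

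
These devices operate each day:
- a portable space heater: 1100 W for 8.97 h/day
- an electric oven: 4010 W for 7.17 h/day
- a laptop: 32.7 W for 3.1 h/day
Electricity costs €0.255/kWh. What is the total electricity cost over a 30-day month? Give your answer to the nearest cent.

€296.21

portable space heater: 1100 W × 8.97 h × 30 d = 296,010 Wh = 296 kWh
electric oven: 4010 W × 7.17 h × 30 d = 862,551 Wh = 862.6 kWh
laptop: 32.7 W × 3.1 h × 30 d = 3,041 Wh = 3.041 kWh
Total energy = 296 + 862.6 + 3.041 = 1,162 kWh
Cost = 1,162 kWh × €0.255 = €296.21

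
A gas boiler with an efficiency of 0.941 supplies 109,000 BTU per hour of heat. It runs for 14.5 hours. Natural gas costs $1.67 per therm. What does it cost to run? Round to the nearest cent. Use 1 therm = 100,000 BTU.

Heat delivered = 109,000 BTU/h × 14.5 h = 1,580,500 BTU
Gas input = 1,580,500 / 0.941 = 1,679,596 BTU
= 1,679,596 / 100,000 = 16.8 therm
Cost = 16.8 × $1.67/therm = $28.05

$28.05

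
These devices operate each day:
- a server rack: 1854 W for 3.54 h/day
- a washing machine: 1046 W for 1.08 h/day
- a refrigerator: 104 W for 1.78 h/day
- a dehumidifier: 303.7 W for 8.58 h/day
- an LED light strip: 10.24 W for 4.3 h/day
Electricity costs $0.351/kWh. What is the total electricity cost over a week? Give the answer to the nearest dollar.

$26

server rack: 1854 W × 3.54 h × 7 d = 45,942 Wh = 45.94 kWh
washing machine: 1046 W × 1.08 h × 7 d = 7,908 Wh = 7.908 kWh
refrigerator: 104 W × 1.78 h × 7 d = 1,296 Wh = 1.296 kWh
dehumidifier: 303.7 W × 8.58 h × 7 d = 18,240 Wh = 18.24 kWh
LED light strip: 10.24 W × 4.3 h × 7 d = 308 Wh = 0.3082 kWh
Total energy = 45.94 + 7.908 + 1.296 + 18.24 + 0.3082 = 73.69 kWh
Cost = 73.69 kWh × $0.351 = $25.87 ≈ $26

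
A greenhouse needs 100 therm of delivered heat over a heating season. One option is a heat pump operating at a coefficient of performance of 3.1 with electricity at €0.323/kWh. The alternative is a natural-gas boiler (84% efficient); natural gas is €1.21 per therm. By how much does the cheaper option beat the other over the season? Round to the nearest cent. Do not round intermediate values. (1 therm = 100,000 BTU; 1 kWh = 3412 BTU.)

Heat load = 100 therm × 100,000 = 10,000,000 BTU
Gas: input = 10,000,000 / 0.84 = 11,904,762 BTU = 119 therm → 119 × €1.21 = €144.05
Heat pump: 10,000,000 BTU / 3412 = 2,931 kWh heat; / 3.1 = 945.4 kWh in → × €0.323 = €305.37
Difference = |€144.05 − €305.37| = €161.33

€161.33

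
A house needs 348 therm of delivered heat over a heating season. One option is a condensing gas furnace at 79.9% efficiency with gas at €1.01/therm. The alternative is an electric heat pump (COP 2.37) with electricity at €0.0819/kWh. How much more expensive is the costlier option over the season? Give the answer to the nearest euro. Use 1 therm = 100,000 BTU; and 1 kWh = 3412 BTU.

€87

Heat load = 348 therm × 100,000 = 34,800,000 BTU
Gas: input = 34,800,000 / 0.799 = 43,554,443 BTU = 435.5 therm → 435.5 × €1.01 = €439.90
Heat pump: 34,800,000 BTU / 3412 = 10,200 kWh heat; / 2.37 = 4,304 kWh in → × €0.0819 = €352.46
Difference = |€439.90 − €352.46| = €87.44 ≈ €87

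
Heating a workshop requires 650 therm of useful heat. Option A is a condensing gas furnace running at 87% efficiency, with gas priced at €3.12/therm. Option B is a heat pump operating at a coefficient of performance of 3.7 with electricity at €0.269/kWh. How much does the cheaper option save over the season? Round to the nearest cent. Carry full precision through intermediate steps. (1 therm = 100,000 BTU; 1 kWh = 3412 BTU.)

€946.02

Heat load = 650 therm × 100,000 = 65,000,000 BTU
Gas: input = 65,000,000 / 0.87 = 74,712,644 BTU = 747.1 therm → 747.1 × €3.12 = €2,331.03
Heat pump: 65,000,000 BTU / 3412 = 19,050 kWh heat; / 3.7 = 5,149 kWh in → × €0.269 = €1,385.02
Difference = |€2,331.03 − €1,385.02| = €946.02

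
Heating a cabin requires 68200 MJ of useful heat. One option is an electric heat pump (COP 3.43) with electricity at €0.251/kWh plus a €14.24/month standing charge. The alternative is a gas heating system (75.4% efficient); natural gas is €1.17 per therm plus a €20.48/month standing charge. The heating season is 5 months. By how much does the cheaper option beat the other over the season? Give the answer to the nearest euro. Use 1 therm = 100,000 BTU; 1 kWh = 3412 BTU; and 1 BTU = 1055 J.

Heat load = 68200 MJ = 68,200,000,000 J / 1055 = 64,644,550 BTU
Gas: input = 64,644,550 / 0.754 = 85,735,477 BTU = 857.4 therm → 857.4 × €1.17 = €1,003.11; + 5 × €20.48 standing = €1,105.51
Heat pump: 64,644,550 BTU / 3412 = 18,950 kWh heat; / 3.43 = 5,524 kWh in → × €0.251 = €1,386.44; + 5 × €14.24 standing = €1,457.64
Difference = |€1,105.51 − €1,457.64| = €352.14 ≈ €352

€352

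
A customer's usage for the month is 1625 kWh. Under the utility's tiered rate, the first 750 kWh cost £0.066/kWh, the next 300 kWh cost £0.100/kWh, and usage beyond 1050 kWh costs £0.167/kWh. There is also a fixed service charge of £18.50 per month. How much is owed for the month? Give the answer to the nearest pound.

First 750 kWh × £0.066 = £49.50
Next 300 kWh × £0.100 = £30.00
Remaining 575 kWh × £0.167 = £96.03
Energy charge = £175.53; + service £18.50 = £194.03 ≈ £194

£194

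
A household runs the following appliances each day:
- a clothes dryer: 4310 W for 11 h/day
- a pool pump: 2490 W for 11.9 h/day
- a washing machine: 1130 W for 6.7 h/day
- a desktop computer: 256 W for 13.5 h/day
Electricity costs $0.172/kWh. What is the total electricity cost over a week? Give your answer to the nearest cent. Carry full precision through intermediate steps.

clothes dryer: 4310 W × 11 h × 7 d = 331,870 Wh = 331.9 kWh
pool pump: 2490 W × 11.9 h × 7 d = 207,417 Wh = 207.4 kWh
washing machine: 1130 W × 6.7 h × 7 d = 52,997 Wh = 53 kWh
desktop computer: 256 W × 13.5 h × 7 d = 24,192 Wh = 24.19 kWh
Total energy = 331.9 + 207.4 + 53 + 24.19 = 616.5 kWh
Cost = 616.5 kWh × $0.172 = $106.03

$106.03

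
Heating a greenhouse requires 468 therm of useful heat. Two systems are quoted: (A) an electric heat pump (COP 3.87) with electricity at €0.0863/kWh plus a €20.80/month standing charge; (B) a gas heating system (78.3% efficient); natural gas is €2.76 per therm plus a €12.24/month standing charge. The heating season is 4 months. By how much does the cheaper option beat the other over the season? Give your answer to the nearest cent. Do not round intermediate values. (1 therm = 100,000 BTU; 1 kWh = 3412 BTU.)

Heat load = 468 therm × 100,000 = 46,800,000 BTU
Gas: input = 46,800,000 / 0.783 = 59,770,115 BTU = 597.7 therm → 597.7 × €2.76 = €1,649.66; + 4 × €12.24 standing = €1,698.62
Heat pump: 46,800,000 BTU / 3412 = 13,720 kWh heat; / 3.87 = 3,544 kWh in → × €0.0863 = €305.87; + 4 × €20.80 standing = €389.07
Difference = |€1,698.62 − €389.07| = €1,309.55

€1309.55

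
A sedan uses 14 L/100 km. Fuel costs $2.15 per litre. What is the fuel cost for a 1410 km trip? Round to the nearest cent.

$424.41

Fuel = 14 L/100 km × 1410 km / 100 = 197.4 L
Cost = 197.4 L × $2.15/L = $424.41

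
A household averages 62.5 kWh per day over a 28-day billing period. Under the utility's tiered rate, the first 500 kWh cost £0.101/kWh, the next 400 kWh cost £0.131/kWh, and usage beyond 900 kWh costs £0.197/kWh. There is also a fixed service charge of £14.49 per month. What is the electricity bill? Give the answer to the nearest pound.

Usage = 62.5 kWh/day × 28 days = 1750 kWh
First 500 kWh × £0.101 = £50.50
Next 400 kWh × £0.131 = £52.40
Remaining 850 kWh × £0.197 = £167.45
Energy charge = £270.35; + service £14.49 = £284.84 ≈ £285

£285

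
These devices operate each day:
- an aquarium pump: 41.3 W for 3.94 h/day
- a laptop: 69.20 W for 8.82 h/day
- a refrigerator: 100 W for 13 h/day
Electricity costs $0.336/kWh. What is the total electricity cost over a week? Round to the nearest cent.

$4.88

aquarium pump: 41.3 W × 3.94 h × 7 d = 1,139 Wh = 1.139 kWh
laptop: 69.20 W × 8.82 h × 7 d = 4,272 Wh = 4.272 kWh
refrigerator: 100 W × 13 h × 7 d = 9,100 Wh = 9.1 kWh
Total energy = 1.139 + 4.272 + 9.1 = 14.51 kWh
Cost = 14.51 kWh × $0.336 = $4.88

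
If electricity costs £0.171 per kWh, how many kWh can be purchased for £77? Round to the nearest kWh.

450 kWh

£77 / £0.171 per kWh = 450.3 kWh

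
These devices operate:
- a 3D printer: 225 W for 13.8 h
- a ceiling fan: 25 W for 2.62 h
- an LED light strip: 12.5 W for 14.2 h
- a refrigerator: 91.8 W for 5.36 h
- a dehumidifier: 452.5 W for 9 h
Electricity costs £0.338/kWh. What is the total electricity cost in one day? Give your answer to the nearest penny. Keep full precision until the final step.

£2.67

3D printer: 225 W × 13.8 h = 3,105 Wh = 3.105 kWh
ceiling fan: 25 W × 2.62 h = 66 Wh = 0.0655 kWh
LED light strip: 12.5 W × 14.2 h = 178 Wh = 0.1775 kWh
refrigerator: 91.8 W × 5.36 h = 492 Wh = 0.492 kWh
dehumidifier: 452.5 W × 9 h = 4,072 Wh = 4.072 kWh
Total energy = 3.105 + 0.0655 + 0.1775 + 0.492 + 4.072 = 7.913 kWh
Cost = 7.913 kWh × £0.338 = £2.67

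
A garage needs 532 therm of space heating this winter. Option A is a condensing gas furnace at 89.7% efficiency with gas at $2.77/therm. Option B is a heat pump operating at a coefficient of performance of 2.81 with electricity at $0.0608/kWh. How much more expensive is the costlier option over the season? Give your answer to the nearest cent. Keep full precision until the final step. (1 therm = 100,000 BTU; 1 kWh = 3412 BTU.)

Heat load = 532 therm × 100,000 = 53,200,000 BTU
Gas: input = 53,200,000 / 0.897 = 59,308,807 BTU = 593.1 therm → 593.1 × $2.77 = $1,642.85
Heat pump: 53,200,000 BTU / 3412 = 15,590 kWh heat; / 2.81 = 5,549 kWh in → × $0.0608 = $337.36
Difference = |$1,642.85 − $337.36| = $1,305.49

$1305.49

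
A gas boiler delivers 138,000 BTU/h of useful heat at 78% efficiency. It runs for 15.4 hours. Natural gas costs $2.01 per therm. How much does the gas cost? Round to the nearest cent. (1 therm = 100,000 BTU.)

Heat delivered = 138,000 BTU/h × 15.4 h = 2,125,200 BTU
Gas input = 2,125,200 / 0.78 = 2,724,615 BTU
= 2,724,615 / 100,000 = 27.25 therm
Cost = 27.25 × $2.01/therm = $54.76

$54.76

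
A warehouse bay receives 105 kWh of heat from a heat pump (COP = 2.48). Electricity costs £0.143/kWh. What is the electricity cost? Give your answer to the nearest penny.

Electrical input = 105 kWh / 2.48 = 42.34 kWh
Cost = 42.34 × £0.143/kWh = £6.05

£6.05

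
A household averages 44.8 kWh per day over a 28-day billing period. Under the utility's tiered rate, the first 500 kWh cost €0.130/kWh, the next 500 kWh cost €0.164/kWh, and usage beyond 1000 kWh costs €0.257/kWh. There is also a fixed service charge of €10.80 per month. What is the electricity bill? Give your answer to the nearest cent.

€223.18

Usage = 44.8 kWh/day × 28 days = 1254.4 kWh
First 500 kWh × €0.130 = €65.00
Next 500 kWh × €0.164 = €82.00
Remaining 254.4 kWh × €0.257 = €65.38
Energy charge = €212.38; + service €10.80 = €223.18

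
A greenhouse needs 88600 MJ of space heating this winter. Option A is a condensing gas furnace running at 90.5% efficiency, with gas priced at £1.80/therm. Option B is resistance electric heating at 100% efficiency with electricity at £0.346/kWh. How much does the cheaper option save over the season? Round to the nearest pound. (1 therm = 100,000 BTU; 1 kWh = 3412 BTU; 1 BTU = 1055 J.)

£6846

Heat load = 88600 MJ = 88,600,000,000 J / 1055 = 83,981,043 BTU
Gas: input = 83,981,043 / 0.905 = 92,796,732 BTU = 928 therm → 928 × £1.80 = £1,670.34
Electric: 83,981,043 BTU / 3412 = 24,610 kWh → × £0.346 = £8,516.25
Difference = |£1,670.34 − £8,516.25| = £6,845.91 ≈ £6846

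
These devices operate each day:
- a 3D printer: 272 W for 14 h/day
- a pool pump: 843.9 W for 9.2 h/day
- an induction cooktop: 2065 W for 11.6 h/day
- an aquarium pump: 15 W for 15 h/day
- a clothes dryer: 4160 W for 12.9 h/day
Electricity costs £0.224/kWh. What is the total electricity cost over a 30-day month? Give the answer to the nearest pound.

£601

3D printer: 272 W × 14 h × 30 d = 114,240 Wh = 114.2 kWh
pool pump: 843.9 W × 9.2 h × 30 d = 232,916 Wh = 232.9 kWh
induction cooktop: 2065 W × 11.6 h × 30 d = 718,620 Wh = 718.6 kWh
aquarium pump: 15 W × 15 h × 30 d = 6,750 Wh = 6.75 kWh
clothes dryer: 4160 W × 12.9 h × 30 d = 1,609,920 Wh = 1,610 kWh
Total energy = 114.2 + 232.9 + 718.6 + 6.75 + 1,610 = 2,682 kWh
Cost = 2,682 kWh × £0.224 = £600.87 ≈ £601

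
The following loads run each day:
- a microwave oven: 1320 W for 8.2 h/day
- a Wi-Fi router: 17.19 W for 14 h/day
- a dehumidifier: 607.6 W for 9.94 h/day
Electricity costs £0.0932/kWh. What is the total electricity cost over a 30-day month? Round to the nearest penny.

£47.82

microwave oven: 1320 W × 8.2 h × 30 d = 324,720 Wh = 324.7 kWh
Wi-Fi router: 17.19 W × 14 h × 30 d = 7,220 Wh = 7.22 kWh
dehumidifier: 607.6 W × 9.94 h × 30 d = 181,186 Wh = 181.2 kWh
Total energy = 324.7 + 7.22 + 181.2 = 513.1 kWh
Cost = 513.1 kWh × £0.0932 = £47.82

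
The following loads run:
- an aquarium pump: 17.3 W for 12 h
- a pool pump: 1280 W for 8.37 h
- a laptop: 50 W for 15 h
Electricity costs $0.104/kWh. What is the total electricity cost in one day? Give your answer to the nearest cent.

aquarium pump: 17.3 W × 12 h = 208 Wh = 0.2076 kWh
pool pump: 1280 W × 8.37 h = 10,714 Wh = 10.71 kWh
laptop: 50 W × 15 h = 750 Wh = 0.75 kWh
Total energy = 0.2076 + 10.71 + 0.75 = 11.67 kWh
Cost = 11.67 kWh × $0.104 = $1.21

$1.21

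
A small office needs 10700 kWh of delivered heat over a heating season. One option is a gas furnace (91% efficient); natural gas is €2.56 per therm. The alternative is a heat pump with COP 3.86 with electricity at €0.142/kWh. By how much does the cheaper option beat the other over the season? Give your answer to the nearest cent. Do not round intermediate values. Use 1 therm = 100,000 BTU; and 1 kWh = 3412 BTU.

Heat load = 10700 kWh × 3412 = 36,508,400 BTU
Gas: input = 36,508,400 / 0.91 = 40,119,121 BTU = 401.2 therm → 401.2 × €2.56 = €1,027.05
Heat pump: 36,508,400 BTU / 3412 = 10,700 kWh heat; / 3.86 = 2,772 kWh in → × €0.142 = €393.63
Difference = |€1,027.05 − €393.63| = €633.42

€633.42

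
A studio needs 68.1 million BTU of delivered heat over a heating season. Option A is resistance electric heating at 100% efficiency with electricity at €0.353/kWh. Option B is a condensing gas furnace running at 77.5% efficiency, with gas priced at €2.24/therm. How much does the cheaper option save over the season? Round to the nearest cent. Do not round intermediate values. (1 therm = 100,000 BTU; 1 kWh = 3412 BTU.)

Heat load = 68.1 × 10⁶ BTU = 68,100,000 BTU
Gas: input = 68,100,000 / 0.775 = 87,870,968 BTU = 878.7 therm → 878.7 × €2.24 = €1,968.31
Electric: 68,100,000 BTU / 3412 = 19,960 kWh → × €0.353 = €7,045.52
Difference = |€1,968.31 − €7,045.52| = €5,077.21

€5077.21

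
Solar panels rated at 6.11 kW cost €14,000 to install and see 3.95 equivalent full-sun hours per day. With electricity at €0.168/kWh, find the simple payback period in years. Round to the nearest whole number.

Daily generation = 6.11 kW × 3.95 h = 24.13 kWh
Annual generation = 24.13 × 365 = 8809.1 kWh
Annual savings = 8809.1 × €0.168 = €1,479.93
Payback = €14,000 / €1,479.93 = 9.46 years

9 years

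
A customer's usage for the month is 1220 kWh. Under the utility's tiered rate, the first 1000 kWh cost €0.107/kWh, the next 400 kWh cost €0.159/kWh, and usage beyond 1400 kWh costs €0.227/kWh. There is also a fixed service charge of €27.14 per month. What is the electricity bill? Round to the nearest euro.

€169

First 1000 kWh × €0.107 = €107.00
Next 220 kWh × €0.159 = €34.98
Remaining tier: 0 kWh (not reached)
Energy charge = €141.98; + service €27.14 = €169.12 ≈ €169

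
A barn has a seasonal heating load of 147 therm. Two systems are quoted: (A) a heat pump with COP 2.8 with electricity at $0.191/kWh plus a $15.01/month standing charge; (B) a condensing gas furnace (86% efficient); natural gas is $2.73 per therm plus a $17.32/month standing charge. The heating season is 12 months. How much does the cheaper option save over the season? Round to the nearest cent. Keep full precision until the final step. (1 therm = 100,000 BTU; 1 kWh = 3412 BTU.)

Heat load = 147 therm × 100,000 = 14,700,000 BTU
Gas: input = 14,700,000 / 0.86 = 17,093,023 BTU = 170.9 therm → 170.9 × $2.73 = $466.64; + 12 × $17.32 standing = $674.48
Heat pump: 14,700,000 BTU / 3412 = 4,308 kWh heat; / 2.8 = 1,539 kWh in → × $0.191 = $293.89; + 12 × $15.01 standing = $474.01
Difference = |$674.48 − $474.01| = $200.47

$200.47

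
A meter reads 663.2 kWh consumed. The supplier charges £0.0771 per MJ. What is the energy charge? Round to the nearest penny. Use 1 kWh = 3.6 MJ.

663.2 kWh × (3.6 MJ/kWh) = 2,388 MJ
Cost = 2,388 MJ × £0.0771/MJ = £184.08

£184.08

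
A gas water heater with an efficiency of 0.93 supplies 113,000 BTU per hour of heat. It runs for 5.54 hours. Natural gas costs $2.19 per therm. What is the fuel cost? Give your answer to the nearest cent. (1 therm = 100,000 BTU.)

$14.74

Heat delivered = 113,000 BTU/h × 5.54 h = 626,020 BTU
Gas input = 626,020 / 0.93 = 673,140 BTU
= 673,140 / 100,000 = 6.731 therm
Cost = 6.731 × $2.19/therm = $14.74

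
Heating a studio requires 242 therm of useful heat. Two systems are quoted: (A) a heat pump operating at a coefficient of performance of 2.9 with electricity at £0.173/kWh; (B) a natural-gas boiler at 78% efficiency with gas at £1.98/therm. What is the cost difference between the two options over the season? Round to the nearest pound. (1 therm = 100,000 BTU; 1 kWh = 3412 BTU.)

Heat load = 242 therm × 100,000 = 24,200,000 BTU
Gas: input = 24,200,000 / 0.78 = 31,025,641 BTU = 310.3 therm → 310.3 × £1.98 = £614.31
Heat pump: 24,200,000 BTU / 3412 = 7,093 kWh heat; / 2.9 = 2,446 kWh in → × £0.173 = £423.11
Difference = |£614.31 − £423.11| = £191.20 ≈ £191

£191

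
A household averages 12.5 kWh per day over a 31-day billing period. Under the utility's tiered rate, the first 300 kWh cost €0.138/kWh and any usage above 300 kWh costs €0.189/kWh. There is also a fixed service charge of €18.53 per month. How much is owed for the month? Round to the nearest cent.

Usage = 12.5 kWh/day × 31 days = 387.5 kWh
First 300 kWh × €0.138 = €41.40
Remaining 87.5 kWh × €0.189 = €16.54
Energy charge = €57.94; + service €18.53 = €76.47

€76.47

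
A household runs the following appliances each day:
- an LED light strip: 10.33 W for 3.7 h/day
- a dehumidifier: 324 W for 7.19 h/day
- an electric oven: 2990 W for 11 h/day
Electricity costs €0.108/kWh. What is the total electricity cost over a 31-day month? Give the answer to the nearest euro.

€118

LED light strip: 10.33 W × 3.7 h × 31 d = 1,185 Wh = 1.185 kWh
dehumidifier: 324 W × 7.19 h × 31 d = 72,216 Wh = 72.22 kWh
electric oven: 2990 W × 11 h × 31 d = 1,019,590 Wh = 1,020 kWh
Total energy = 1.185 + 72.22 + 1,020 = 1,093 kWh
Cost = 1,093 kWh × €0.108 = €118.04 ≈ €118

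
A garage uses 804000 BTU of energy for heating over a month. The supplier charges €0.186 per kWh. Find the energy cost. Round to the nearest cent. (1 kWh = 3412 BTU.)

€43.83

804000 BTU × (0.00029308 kWh/BTU) = 235.6 kWh
Cost = 235.6 kWh × €0.186/kWh = €43.83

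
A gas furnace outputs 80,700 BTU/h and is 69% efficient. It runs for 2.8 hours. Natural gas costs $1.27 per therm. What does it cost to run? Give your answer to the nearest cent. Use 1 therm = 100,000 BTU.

$4.16

Heat delivered = 80,700 BTU/h × 2.8 h = 225,960 BTU
Gas input = 225,960 / 0.69 = 327,478 BTU
= 327,478 / 100,000 = 3.275 therm
Cost = 3.275 × $1.27/therm = $4.16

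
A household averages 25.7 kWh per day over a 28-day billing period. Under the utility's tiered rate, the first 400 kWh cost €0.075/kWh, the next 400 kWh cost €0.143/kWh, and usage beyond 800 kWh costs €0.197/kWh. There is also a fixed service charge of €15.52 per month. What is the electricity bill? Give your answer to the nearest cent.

Usage = 25.7 kWh/day × 28 days = 719.6 kWh
First 400 kWh × €0.075 = €30.00
Next 319.6 kWh × €0.143 = €45.70
Remaining tier: 0 kWh (not reached)
Energy charge = €75.70; + service €15.52 = €91.22

€91.22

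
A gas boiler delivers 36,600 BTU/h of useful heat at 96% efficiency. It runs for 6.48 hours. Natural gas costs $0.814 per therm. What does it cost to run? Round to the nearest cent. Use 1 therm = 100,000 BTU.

$2.01

Heat delivered = 36,600 BTU/h × 6.48 h = 237,168 BTU
Gas input = 237,168 / 0.96 = 247,050 BTU
= 247,050 / 100,000 = 2.471 therm
Cost = 2.471 × $0.814/therm = $2.01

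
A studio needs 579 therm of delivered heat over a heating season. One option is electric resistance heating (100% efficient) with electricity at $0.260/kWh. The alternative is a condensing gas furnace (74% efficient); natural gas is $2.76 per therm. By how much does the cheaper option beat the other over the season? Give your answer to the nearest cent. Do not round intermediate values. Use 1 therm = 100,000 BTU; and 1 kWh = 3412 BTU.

$2252.56

Heat load = 579 therm × 100,000 = 57,900,000 BTU
Gas: input = 57,900,000 / 0.74 = 78,243,243 BTU = 782.4 therm → 782.4 × $2.76 = $2,159.51
Electric: 57,900,000 BTU / 3412 = 16,970 kWh → × $0.260 = $4,412.08
Difference = |$2,159.51 − $4,412.08| = $2,252.56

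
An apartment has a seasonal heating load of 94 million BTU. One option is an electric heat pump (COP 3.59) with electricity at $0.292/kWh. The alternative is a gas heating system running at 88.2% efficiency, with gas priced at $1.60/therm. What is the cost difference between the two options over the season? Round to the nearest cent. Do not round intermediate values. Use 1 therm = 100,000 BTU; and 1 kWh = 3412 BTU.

$535.61

Heat load = 94 × 10⁶ BTU = 94,000,000 BTU
Gas: input = 94,000,000 / 0.882 = 106,575,964 BTU = 1,066 therm → 1,066 × $1.60 = $1,705.22
Heat pump: 94,000,000 BTU / 3412 = 27,550 kWh heat; / 3.59 = 7,674 kWh in → × $0.292 = $2,240.82
Difference = |$1,705.22 − $2,240.82| = $535.61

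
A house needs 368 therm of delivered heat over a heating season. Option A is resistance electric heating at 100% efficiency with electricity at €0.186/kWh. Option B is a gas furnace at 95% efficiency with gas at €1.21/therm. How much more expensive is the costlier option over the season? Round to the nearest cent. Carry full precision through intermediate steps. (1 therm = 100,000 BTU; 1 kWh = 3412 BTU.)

Heat load = 368 therm × 100,000 = 36,800,000 BTU
Gas: input = 36,800,000 / 0.95 = 38,736,842 BTU = 387.4 therm → 387.4 × €1.21 = €468.72
Electric: 36,800,000 BTU / 3412 = 10,790 kWh → × €0.186 = €2,006.10
Difference = |€468.72 − €2,006.10| = €1,537.38

€1537.38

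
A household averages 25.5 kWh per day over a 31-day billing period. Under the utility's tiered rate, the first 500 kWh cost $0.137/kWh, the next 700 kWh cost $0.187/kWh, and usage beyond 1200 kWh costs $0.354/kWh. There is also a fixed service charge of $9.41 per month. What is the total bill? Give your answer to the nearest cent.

Usage = 25.5 kWh/day × 31 days = 790.5 kWh
First 500 kWh × $0.137 = $68.50
Next 290.5 kWh × $0.187 = $54.32
Remaining tier: 0 kWh (not reached)
Energy charge = $122.82; + service $9.41 = $132.23

$132.23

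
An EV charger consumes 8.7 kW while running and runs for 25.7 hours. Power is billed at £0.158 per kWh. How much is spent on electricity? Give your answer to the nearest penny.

Energy = 8700 W × 25.7 h = 223,590 Wh = 223.6 kWh
Cost = 223.6 kWh × £0.158/kWh = £35.33

£35.33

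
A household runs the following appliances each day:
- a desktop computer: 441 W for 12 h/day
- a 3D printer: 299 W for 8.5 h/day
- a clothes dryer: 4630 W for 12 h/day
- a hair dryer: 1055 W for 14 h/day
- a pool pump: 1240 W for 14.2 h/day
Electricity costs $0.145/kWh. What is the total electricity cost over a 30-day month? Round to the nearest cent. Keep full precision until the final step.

desktop computer: 441 W × 12 h × 30 d = 158,760 Wh = 158.8 kWh
3D printer: 299 W × 8.5 h × 30 d = 76,245 Wh = 76.25 kWh
clothes dryer: 4630 W × 12 h × 30 d = 1,666,800 Wh = 1,667 kWh
hair dryer: 1055 W × 14 h × 30 d = 443,100 Wh = 443.1 kWh
pool pump: 1240 W × 14.2 h × 30 d = 528,240 Wh = 528.2 kWh
Total energy = 158.8 + 76.25 + 1,667 + 443.1 + 528.2 = 2,873 kWh
Cost = 2,873 kWh × $0.145 = $416.61

$416.61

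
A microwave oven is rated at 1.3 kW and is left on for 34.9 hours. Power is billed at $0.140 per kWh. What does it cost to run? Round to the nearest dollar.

$6

Energy = 1300 W × 34.9 h = 45,370 Wh = 45.37 kWh
Cost = 45.37 kWh × $0.140/kWh = $6.35 ≈ $6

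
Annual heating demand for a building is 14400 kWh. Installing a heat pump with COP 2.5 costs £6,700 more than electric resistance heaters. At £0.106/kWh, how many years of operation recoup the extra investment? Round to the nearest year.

Resistance: 14400 kWh × £0.106 = £1,526.40/yr
Heat pump: 14400 / 2.5 = 5760 kWh in → × £0.106 = £610.56/yr
Annual savings = £915.84
Payback = £6,700 / £915.84 = 7.32 years

7 years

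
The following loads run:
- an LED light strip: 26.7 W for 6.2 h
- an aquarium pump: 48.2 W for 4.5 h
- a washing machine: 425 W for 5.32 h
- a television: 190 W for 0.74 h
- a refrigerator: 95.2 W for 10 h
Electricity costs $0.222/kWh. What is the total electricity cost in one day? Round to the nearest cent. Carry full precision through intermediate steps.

LED light strip: 26.7 W × 6.2 h = 166 Wh = 0.1655 kWh
aquarium pump: 48.2 W × 4.5 h = 217 Wh = 0.2169 kWh
washing machine: 425 W × 5.32 h = 2,261 Wh = 2.261 kWh
television: 190 W × 0.74 h = 141 Wh = 0.1406 kWh
refrigerator: 95.2 W × 10 h = 952 Wh = 0.952 kWh
Total energy = 0.1655 + 0.2169 + 2.261 + 0.1406 + 0.952 = 3.736 kWh
Cost = 3.736 kWh × $0.222 = $0.83

$0.83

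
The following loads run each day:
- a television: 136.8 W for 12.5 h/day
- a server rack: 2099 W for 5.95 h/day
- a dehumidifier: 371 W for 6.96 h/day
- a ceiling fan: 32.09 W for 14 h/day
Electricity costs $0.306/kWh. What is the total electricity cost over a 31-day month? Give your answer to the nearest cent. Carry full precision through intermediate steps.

$163.45

television: 136.8 W × 12.5 h × 31 d = 53,010 Wh = 53.01 kWh
server rack: 2099 W × 5.95 h × 31 d = 387,161 Wh = 387.2 kWh
dehumidifier: 371 W × 6.96 h × 31 d = 80,047 Wh = 80.05 kWh
ceiling fan: 32.09 W × 14 h × 31 d = 13,927 Wh = 13.93 kWh
Total energy = 53.01 + 387.2 + 80.05 + 13.93 = 534.1 kWh
Cost = 534.1 kWh × $0.306 = $163.45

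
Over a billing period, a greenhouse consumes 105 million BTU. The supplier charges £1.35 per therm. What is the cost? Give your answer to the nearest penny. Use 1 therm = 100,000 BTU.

105 million BTU × (10 therm/million BTU) = 1,050 therm
Cost = 1,050 therm × £1.35/therm = £1,417.50

£1417.50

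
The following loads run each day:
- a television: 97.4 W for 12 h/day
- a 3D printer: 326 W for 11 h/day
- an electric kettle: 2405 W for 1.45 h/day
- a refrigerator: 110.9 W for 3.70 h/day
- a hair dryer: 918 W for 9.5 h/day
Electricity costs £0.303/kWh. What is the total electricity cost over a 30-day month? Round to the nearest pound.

£158

television: 97.4 W × 12 h × 30 d = 35,064 Wh = 35.06 kWh
3D printer: 326 W × 11 h × 30 d = 107,580 Wh = 107.6 kWh
electric kettle: 2405 W × 1.45 h × 30 d = 104,618 Wh = 104.6 kWh
refrigerator: 110.9 W × 3.70 h × 30 d = 12,310 Wh = 12.31 kWh
hair dryer: 918 W × 9.5 h × 30 d = 261,630 Wh = 261.6 kWh
Total energy = 35.06 + 107.6 + 104.6 + 12.31 + 261.6 = 521.2 kWh
Cost = 521.2 kWh × £0.303 = £157.92 ≈ £158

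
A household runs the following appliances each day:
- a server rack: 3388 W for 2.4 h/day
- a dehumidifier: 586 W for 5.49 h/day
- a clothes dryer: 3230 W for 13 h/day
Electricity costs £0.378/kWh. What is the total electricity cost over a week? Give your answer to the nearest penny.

server rack: 3388 W × 2.4 h × 7 d = 56,918 Wh = 56.92 kWh
dehumidifier: 586 W × 5.49 h × 7 d = 22,520 Wh = 22.52 kWh
clothes dryer: 3230 W × 13 h × 7 d = 293,930 Wh = 293.9 kWh
Total energy = 56.92 + 22.52 + 293.9 = 373.4 kWh
Cost = 373.4 kWh × £0.378 = £141.13

£141.13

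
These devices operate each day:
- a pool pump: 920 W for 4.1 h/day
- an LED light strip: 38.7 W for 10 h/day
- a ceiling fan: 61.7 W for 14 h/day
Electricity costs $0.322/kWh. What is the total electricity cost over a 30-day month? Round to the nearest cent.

pool pump: 920 W × 4.1 h × 30 d = 113,160 Wh = 113.2 kWh
LED light strip: 38.7 W × 10 h × 30 d = 11,610 Wh = 11.61 kWh
ceiling fan: 61.7 W × 14 h × 30 d = 25,914 Wh = 25.91 kWh
Total energy = 113.2 + 11.61 + 25.91 = 150.7 kWh
Cost = 150.7 kWh × $0.322 = $48.52

$48.52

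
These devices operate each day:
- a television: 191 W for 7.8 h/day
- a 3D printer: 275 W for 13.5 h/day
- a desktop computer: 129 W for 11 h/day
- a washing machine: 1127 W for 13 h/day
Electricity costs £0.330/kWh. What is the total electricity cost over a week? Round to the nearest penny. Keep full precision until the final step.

£49.14

television: 191 W × 7.8 h × 7 d = 10,429 Wh = 10.43 kWh
3D printer: 275 W × 13.5 h × 7 d = 25,988 Wh = 25.99 kWh
desktop computer: 129 W × 11 h × 7 d = 9,933 Wh = 9.933 kWh
washing machine: 1127 W × 13 h × 7 d = 102,557 Wh = 102.6 kWh
Total energy = 10.43 + 25.99 + 9.933 + 102.6 = 148.9 kWh
Cost = 148.9 kWh × £0.330 = £49.14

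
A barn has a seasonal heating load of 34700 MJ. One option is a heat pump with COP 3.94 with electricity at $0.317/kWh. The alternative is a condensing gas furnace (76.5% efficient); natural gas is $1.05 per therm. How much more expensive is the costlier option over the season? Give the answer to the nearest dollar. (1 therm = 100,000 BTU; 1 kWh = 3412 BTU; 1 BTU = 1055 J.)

$324

Heat load = 34700 MJ = 34,700,000,000 J / 1055 = 32,890,995 BTU
Gas: input = 32,890,995 / 0.765 = 42,994,765 BTU = 429.9 therm → 429.9 × $1.05 = $451.45
Heat pump: 32,890,995 BTU / 3412 = 9,640 kWh heat; / 3.94 = 2,447 kWh in → × $0.317 = $775.59
Difference = |$451.45 − $775.59| = $324.14 ≈ $324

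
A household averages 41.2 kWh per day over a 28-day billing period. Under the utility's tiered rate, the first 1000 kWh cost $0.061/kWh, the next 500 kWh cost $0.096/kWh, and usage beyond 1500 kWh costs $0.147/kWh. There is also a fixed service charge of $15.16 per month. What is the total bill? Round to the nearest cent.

$90.91

Usage = 41.2 kWh/day × 28 days = 1153.6 kWh
First 1000 kWh × $0.061 = $61.00
Next 153.6 kWh × $0.096 = $14.75
Remaining tier: 0 kWh (not reached)
Energy charge = $75.75; + service $15.16 = $90.91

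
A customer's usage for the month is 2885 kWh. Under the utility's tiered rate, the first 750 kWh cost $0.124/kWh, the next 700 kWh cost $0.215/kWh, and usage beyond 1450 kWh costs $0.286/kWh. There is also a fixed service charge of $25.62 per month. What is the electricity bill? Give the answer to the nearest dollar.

$680

First 750 kWh × $0.124 = $93.00
Next 700 kWh × $0.215 = $150.50
Remaining 1435 kWh × $0.286 = $410.41
Energy charge = $653.91; + service $25.62 = $679.53 ≈ $680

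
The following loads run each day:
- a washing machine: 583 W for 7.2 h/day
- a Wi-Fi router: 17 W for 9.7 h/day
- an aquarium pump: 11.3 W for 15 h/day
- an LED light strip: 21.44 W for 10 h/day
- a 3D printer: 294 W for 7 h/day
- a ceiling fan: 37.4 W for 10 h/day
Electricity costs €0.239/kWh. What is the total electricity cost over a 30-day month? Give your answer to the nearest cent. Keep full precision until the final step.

€51.47

washing machine: 583 W × 7.2 h × 30 d = 125,928 Wh = 125.9 kWh
Wi-Fi router: 17 W × 9.7 h × 30 d = 4,947 Wh = 4.947 kWh
aquarium pump: 11.3 W × 15 h × 30 d = 5,085 Wh = 5.085 kWh
LED light strip: 21.44 W × 10 h × 30 d = 6,432 Wh = 6.432 kWh
3D printer: 294 W × 7 h × 30 d = 61,740 Wh = 61.74 kWh
ceiling fan: 37.4 W × 10 h × 30 d = 11,220 Wh = 11.22 kWh
Total energy = 125.9 + 4.947 + 5.085 + 6.432 + 61.74 + 11.22 = 215.4 kWh
Cost = 215.4 kWh × €0.239 = €51.47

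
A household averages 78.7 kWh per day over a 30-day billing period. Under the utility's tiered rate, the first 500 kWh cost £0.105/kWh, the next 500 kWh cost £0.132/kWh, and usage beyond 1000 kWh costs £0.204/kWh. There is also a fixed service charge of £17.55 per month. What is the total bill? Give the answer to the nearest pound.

£414

Usage = 78.7 kWh/day × 30 days = 2361 kWh
First 500 kWh × £0.105 = £52.50
Next 500 kWh × £0.132 = £66.00
Remaining 1361 kWh × £0.204 = £277.64
Energy charge = £396.14; + service £17.55 = £413.69 ≈ £414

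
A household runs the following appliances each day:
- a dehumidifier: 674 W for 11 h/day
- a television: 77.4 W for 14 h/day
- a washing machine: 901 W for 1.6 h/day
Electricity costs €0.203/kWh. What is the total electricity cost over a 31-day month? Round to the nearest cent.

€62.55

dehumidifier: 674 W × 11 h × 31 d = 229,834 Wh = 229.8 kWh
television: 77.4 W × 14 h × 31 d = 33,592 Wh = 33.59 kWh
washing machine: 901 W × 1.6 h × 31 d = 44,690 Wh = 44.69 kWh
Total energy = 229.8 + 33.59 + 44.69 = 308.1 kWh
Cost = 308.1 kWh × €0.203 = €62.55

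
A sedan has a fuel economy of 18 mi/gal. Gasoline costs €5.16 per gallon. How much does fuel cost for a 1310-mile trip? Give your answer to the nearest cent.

€375.53

Fuel = 1310 mi / 18 mpg = 72.78 gal
Cost = 72.78 gal × €5.16/gal = €375.53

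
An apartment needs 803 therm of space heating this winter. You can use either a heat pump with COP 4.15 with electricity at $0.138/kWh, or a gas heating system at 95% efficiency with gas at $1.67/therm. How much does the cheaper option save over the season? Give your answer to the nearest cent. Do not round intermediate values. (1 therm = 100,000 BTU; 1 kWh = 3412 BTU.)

$628.99

Heat load = 803 therm × 100,000 = 80,300,000 BTU
Gas: input = 80,300,000 / 0.95 = 84,526,316 BTU = 845.3 therm → 845.3 × $1.67 = $1,411.59
Heat pump: 80,300,000 BTU / 3412 = 23,530 kWh heat; / 4.15 = 5,671 kWh in → × $0.138 = $782.60
Difference = |$1,411.59 − $782.60| = $628.99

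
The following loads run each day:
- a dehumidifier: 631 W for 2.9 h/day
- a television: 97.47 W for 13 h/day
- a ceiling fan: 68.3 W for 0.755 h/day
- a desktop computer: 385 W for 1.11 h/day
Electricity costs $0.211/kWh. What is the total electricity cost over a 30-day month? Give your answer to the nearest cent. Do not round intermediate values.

$22.64

dehumidifier: 631 W × 2.9 h × 30 d = 54,897 Wh = 54.9 kWh
television: 97.47 W × 13 h × 30 d = 38,013 Wh = 38.01 kWh
ceiling fan: 68.3 W × 0.755 h × 30 d = 1,547 Wh = 1.547 kWh
desktop computer: 385 W × 1.11 h × 30 d = 12,820 Wh = 12.82 kWh
Total energy = 54.9 + 38.01 + 1.547 + 12.82 = 107.3 kWh
Cost = 107.3 kWh × $0.211 = $22.64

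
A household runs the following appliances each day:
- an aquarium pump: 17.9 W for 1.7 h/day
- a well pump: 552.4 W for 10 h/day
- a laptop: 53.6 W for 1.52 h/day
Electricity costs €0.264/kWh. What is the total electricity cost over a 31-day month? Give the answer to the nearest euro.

€46

aquarium pump: 17.9 W × 1.7 h × 31 d = 943 Wh = 0.9433 kWh
well pump: 552.4 W × 10 h × 31 d = 171,244 Wh = 171.2 kWh
laptop: 53.6 W × 1.52 h × 31 d = 2,526 Wh = 2.526 kWh
Total energy = 0.9433 + 171.2 + 2.526 = 174.7 kWh
Cost = 174.7 kWh × €0.264 = €46.12 ≈ €46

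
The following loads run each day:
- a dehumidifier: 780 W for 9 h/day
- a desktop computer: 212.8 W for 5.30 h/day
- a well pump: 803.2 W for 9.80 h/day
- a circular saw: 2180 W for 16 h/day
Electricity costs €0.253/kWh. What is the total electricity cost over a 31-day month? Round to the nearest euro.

dehumidifier: 780 W × 9 h × 31 d = 217,620 Wh = 217.6 kWh
desktop computer: 212.8 W × 5.30 h × 31 d = 34,963 Wh = 34.96 kWh
well pump: 803.2 W × 9.80 h × 31 d = 244,012 Wh = 244 kWh
circular saw: 2180 W × 16 h × 31 d = 1,081,280 Wh = 1,081 kWh
Total energy = 217.6 + 34.96 + 244 + 1,081 = 1,578 kWh
Cost = 1,578 kWh × €0.253 = €399.20 ≈ €399

€399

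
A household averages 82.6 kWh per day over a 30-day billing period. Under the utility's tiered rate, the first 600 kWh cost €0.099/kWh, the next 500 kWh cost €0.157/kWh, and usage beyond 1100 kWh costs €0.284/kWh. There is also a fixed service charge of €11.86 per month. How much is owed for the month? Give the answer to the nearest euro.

€541

Usage = 82.6 kWh/day × 30 days = 2478 kWh
First 600 kWh × €0.099 = €59.40
Next 500 kWh × €0.157 = €78.50
Remaining 1378 kWh × €0.284 = €391.35
Energy charge = €529.25; + service €11.86 = €541.11 ≈ €541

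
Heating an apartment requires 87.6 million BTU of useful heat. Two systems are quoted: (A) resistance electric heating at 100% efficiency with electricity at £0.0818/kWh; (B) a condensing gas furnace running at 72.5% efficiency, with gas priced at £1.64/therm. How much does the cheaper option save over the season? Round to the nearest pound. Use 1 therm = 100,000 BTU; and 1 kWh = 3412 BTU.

£119

Heat load = 87.6 × 10⁶ BTU = 87,600,000 BTU
Gas: input = 87,600,000 / 0.725 = 120,827,586 BTU = 1,208 therm → 1,208 × £1.64 = £1,981.57
Electric: 87,600,000 BTU / 3412 = 25,670 kWh → × £0.0818 = £2,100.14
Difference = |£1,981.57 − £2,100.14| = £118.57 ≈ £119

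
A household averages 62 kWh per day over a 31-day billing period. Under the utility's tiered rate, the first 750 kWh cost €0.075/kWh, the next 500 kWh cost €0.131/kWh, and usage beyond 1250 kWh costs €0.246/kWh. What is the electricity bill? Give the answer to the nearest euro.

Usage = 62 kWh/day × 31 days = 1922 kWh
First 750 kWh × €0.075 = €56.25
Next 500 kWh × €0.131 = €65.50
Remaining 672 kWh × €0.246 = €165.31
Total = €287.06 ≈ €287

€287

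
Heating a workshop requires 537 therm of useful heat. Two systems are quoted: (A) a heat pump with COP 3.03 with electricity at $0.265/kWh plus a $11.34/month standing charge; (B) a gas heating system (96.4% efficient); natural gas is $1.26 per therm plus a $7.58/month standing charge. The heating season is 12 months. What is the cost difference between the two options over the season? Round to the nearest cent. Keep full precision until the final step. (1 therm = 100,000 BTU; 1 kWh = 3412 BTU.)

$719.71

Heat load = 537 therm × 100,000 = 53,700,000 BTU
Gas: input = 53,700,000 / 0.964 = 55,705,394 BTU = 557.1 therm → 557.1 × $1.26 = $701.89; + 12 × $7.58 standing = $792.85
Heat pump: 53,700,000 BTU / 3412 = 15,740 kWh heat; / 3.03 = 5,194 kWh in → × $0.265 = $1,376.48; + 12 × $11.34 standing = $1,512.56
Difference = |$792.85 − $1,512.56| = $719.71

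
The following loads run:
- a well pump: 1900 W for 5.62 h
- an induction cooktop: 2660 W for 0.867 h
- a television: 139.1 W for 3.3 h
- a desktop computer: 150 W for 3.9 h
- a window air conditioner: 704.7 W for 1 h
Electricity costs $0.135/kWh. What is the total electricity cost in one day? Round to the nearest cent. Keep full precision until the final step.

well pump: 1900 W × 5.62 h = 10,678 Wh = 10.68 kWh
induction cooktop: 2660 W × 0.867 h = 2,306 Wh = 2.306 kWh
television: 139.1 W × 3.3 h = 459 Wh = 0.459 kWh
desktop computer: 150 W × 3.9 h = 585 Wh = 0.585 kWh
window air conditioner: 704.7 W × 1 h = 705 Wh = 0.7047 kWh
Total energy = 10.68 + 2.306 + 0.459 + 0.585 + 0.7047 = 14.73 kWh
Cost = 14.73 kWh × $0.135 = $1.99

$1.99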